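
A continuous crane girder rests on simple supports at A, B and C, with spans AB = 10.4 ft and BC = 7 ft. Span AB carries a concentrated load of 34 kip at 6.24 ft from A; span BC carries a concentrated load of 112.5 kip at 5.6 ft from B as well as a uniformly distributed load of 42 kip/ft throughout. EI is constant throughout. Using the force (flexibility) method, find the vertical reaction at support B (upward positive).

R_B = 231.6 kip

Insert a hinge at B; M_B is the redundant, and each span becomes simply supported.
End slopes at the hinge B, treating each span as simply supported:
  span AB: point load 34 at a = 6.24: Pab(L + a)/(6LEI) = 235.4/EI
  span BC: point load 112.5 at a = 5.6: Pab(L + b)/(6LEI) = 176.4/EI
  span BC: UDL 42: wL³/(24EI) = 600.2/EI
  relative rotation θ_0 = (235.4 + 776.6)/EI = 1012/EI
A unit hogging moment at B produces rotation L₁/(3EI) + L₂/(3EI) = 5.8/EI.
Slope continuity at B: θ_0 = M_B·5.8/EI, so M_B = 1012/5.8 = 174.5 kip·ft (hogging).
Span AB, ΣM about A with M_B applied at B: R_B^{AB}·10.4 = 212.2 + 174.5, so R_B^{AB} = 37.18 kip and R_A = 34 − 37.18 = -3.177 kip.
Span BC, ΣM about C: R_B^{BC}·7 = 1186 + 174.5, so R_B^{BC} = 194.4 kip and R_C = 406.5 − 194.4 = 212.1 kip.
R_B = 37.18 + 194.4 = 231.6 kip.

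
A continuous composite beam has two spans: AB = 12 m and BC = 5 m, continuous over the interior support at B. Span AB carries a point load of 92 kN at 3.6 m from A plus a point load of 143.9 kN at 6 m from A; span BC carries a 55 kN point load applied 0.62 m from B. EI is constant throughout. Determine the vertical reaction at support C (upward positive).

R_C = -61.81 kN

Take M_B as the redundant. Released structure: two simple spans AB and BC with a hinge at B.
End slopes at the hinge B, treating each span as simply supported:
  span AB: point load 92 at a = 3.6: Pab(L + a)/(6LEI) = 602.8/EI
  span AB: point load 143.9 at a = 6: Pab(L + a)/(6LEI) = 1295/EI
  span BC: point load 55 at a = 0.62: Pab(L + b)/(6LEI) = 46.7/EI
  relative rotation θ_0 = (1898 + 46.7)/EI = 1945/EI
A unit hogging moment at B produces rotation L₁/(3EI) + L₂/(3EI) = 5.667/EI.
Compatibility: M_B·(L₁+L₂)/(3EI) = θ_0, giving M_B = 343.2 kN·m (hogging).
Span BC, ΣM about C: R_B^{BC}·5 = 240.9 + 343.2, so R_B^{BC} = 116.8 kN and R_C = 55 − 116.8 = -61.81 kN.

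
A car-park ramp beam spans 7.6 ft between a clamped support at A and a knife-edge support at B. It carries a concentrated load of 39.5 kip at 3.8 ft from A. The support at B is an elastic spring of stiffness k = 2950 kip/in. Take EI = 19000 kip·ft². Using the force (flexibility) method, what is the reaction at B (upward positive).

Take the reaction at B as the redundant and release it; the primary structure is a cantilever fixed at A.
Primary-structure tip deflection at B by superposition:
  point load 39.5 at a = 3.8: Pa²(3L − a)/(6EI) = 1806/EI
Flexibility coefficient — unit upward force at B: δ_{BB} = L³/(3EI) = 146.3/EI.
With EI = 19000 kip·ft²: δ_0 = 0.095063 ft and δ_{BB} = 0.007701 ft/kip.
Compatibility — the spring shortens by R_B/k under the reaction it provides: δ_0 − R_B·δ_{BB} = R_B/k. With 1/k = 1/(2950×12) ft/kip = 0.000028 ft/kip, R_B = δ_0 / (δ_{BB} + 1/k) = 0.095063 / (0.007701 + 0.000028) = 12.3 kip.

R_B = 12.3 kip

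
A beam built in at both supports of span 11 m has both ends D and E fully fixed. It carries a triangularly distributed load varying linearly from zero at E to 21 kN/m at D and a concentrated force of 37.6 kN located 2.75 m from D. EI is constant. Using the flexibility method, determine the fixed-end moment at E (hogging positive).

Release both end moments; the primary structure is a simply-supported span DE with redundants M_D and M_E.
Simple-span end rotations at D and E under the given loads:
  at D: triangular load, peak 21: w₀L³/(45EI) = 621.1/EI
  at E: triangular load, peak 21: 7w₀L³/(360EI) = 543.5/EI
  at D: point load 37.6 at a = 2.75: Pab(L + b)/(6LEI) = 248.8/EI
  at E: point load 37.6 at a = 2.75: Pab(L + a)/(6LEI) = 177.7/EI
  θ_D0 = 869.9/EI,  θ_E0 = 721.2/EI
Flexibility coefficients: a unit moment at one end gives L/(3EI) there and L/(6EI) at the far end, so f₁₁ = f₂₂ = 3.667/EI and f₁₂ = f₂₁ = 1.833/EI.
Compatibility — zero rotation at each built-in end:
  3.667 M_D + 1.833 M_E = 869.9
  1.833 M_D + 3.667 M_E = 721.2
Solving the pair gives M_D = 185.2 kN·m and M_E = 104.1 kN·m (hogging).

M_E = 104.1 kN·m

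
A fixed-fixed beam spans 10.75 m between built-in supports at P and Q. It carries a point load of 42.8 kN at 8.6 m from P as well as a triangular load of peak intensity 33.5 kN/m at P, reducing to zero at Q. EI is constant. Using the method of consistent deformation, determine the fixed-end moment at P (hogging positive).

Release both end moments; the primary structure is a simply-supported span PQ with redundants M_P and M_Q.
Simple-span end rotations at P and Q under the given loads:
  at P: point load 42.8 at a = 8.6: Pab(L + b)/(6LEI) = 158.3/EI
  at Q: point load 42.8 at a = 8.6: Pab(L + a)/(6LEI) = 237.4/EI
  at P: triangular load, peak 33.5: w₀L³/(45EI) = 924.8/EI
  at Q: triangular load, peak 33.5: 7w₀L³/(360EI) = 809.2/EI
  θ_P0 = 1083/EI,  θ_Q0 = 1047/EI
Flexibility coefficients: a unit moment at one end gives L/(3EI) there and L/(6EI) at the far end, so f₁₁ = f₂₂ = 3.583/EI and f₁₂ = f₂₁ = 1.792/EI.
Compatibility — zero rotation at each built-in end:
  3.583 M_P + 1.792 M_Q = 1083
  1.792 M_P + 3.583 M_Q = 1047
Solving the pair gives M_P = 208.3 kN·m and M_Q = 187.9 kN·m (hogging).

M_P = 208.3 kN·m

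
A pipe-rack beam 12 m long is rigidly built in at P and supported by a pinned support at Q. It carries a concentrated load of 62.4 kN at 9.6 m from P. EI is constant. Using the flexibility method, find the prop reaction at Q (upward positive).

R_Q = 43.93 kN

Release the roller at Q. Primary structure: cantilever fixed at P.
Free-end deflection of the primary structure under the applied loading (downward +):
  point load 62.4 at a = 9.6: Pa²(3L − a)/(6EI) = 25303/EI
Flexibility coefficient — unit upward force at Q: δ_{QQ} = L³/(3EI) = 576/EI.
Compatibility at Q: δ_0 − R_Q·δ_{QQ} = 0, so R_Q = 25303/576 = 43.93 kN.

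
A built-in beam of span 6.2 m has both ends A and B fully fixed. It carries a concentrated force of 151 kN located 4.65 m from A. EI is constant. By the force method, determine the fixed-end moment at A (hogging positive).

M_A = 43.88 kN·m

Release both end moments; the primary structure is a simply-supported span AB with redundants M_A and M_B.
Simple-span end rotations at A and B under the given loads:
  at A: point load 151 at a = 4.65: Pab(L + b)/(6LEI) = 226.7/EI
  at B: point load 151 at a = 4.65: Pab(L + a)/(6LEI) = 317.4/EI
  θ_A0 = 226.7/EI,  θ_B0 = 317.4/EI
Flexibility coefficients: a unit moment at one end gives L/(3EI) there and L/(6EI) at the far end, so f₁₁ = f₂₂ = 2.067/EI and f₁₂ = f₂₁ = 1.033/EI.
Compatibility — zero rotation at each built-in end:
  2.067 M_A + 1.033 M_B = 226.7
  1.033 M_A + 2.067 M_B = 317.4
Solving the pair gives M_A = 43.88 kN·m and M_B = 131.7 kN·m (hogging).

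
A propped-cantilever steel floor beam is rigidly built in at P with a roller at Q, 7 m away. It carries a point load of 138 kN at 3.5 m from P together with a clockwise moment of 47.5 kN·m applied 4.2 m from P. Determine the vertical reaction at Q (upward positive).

Take the reaction at Q as the redundant and release it; the primary structure is a cantilever fixed at P.
Free-end deflection of the primary structure under the applied loading (downward +):
  point load 138 at a = 3.5: Pa²(3L − a)/(6EI) = 4931/EI
  clockwise couple 47.5 at a = 4.2: M₀a(2L − a)/(2EI) = 977.5/EI
  δ_0 = 5908/EI
Flexibility coefficient — unit upward force at Q: δ_{QQ} = L³/(3EI) = 114.3/EI.
Compatibility at Q: δ_0 − R_Q·δ_{QQ} = 0, so R_Q = 5908/114.3 = 51.67 kN.

R_Q = 51.67 kN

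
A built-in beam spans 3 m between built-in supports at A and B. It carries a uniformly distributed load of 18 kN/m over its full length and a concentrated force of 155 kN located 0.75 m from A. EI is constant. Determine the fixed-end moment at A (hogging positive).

M_A = 78.89 kN·m

Release both end moments; the primary structure is a simply-supported span AB with redundants M_A and M_B.
On the primary (simply-supported) span, the end slopes from the loading are:
  at A: UDL 18: wL³/(24EI) = 20.25/EI
  at B: UDL 18: wL³/(24EI) = 20.25/EI
  at A: point load 155 at a = 0.75: Pab(L + b)/(6LEI) = 76.29/EI
  at B: point load 155 at a = 0.75: Pab(L + a)/(6LEI) = 54.49/EI
  θ_A0 = 96.54/EI,  θ_B0 = 74.74/EI
Flexibility coefficients: a unit moment at one end gives L/(3EI) there and L/(6EI) at the far end, so f₁₁ = f₂₂ = 1/EI and f₁₂ = f₂₁ = 0.5/EI.
Compatibility — zero rotation at each built-in end:
  1 M_A + 0.5 M_B = 96.54
  0.5 M_A + 1 M_B = 74.74
Solving the pair gives M_A = 78.89 kN·m and M_B = 35.3 kN·m (hogging).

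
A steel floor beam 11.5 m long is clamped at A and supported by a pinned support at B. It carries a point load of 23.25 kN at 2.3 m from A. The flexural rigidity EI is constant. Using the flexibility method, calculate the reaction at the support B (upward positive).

R_B = 1.302 kN

Release the roller at B. Primary structure: cantilever fixed at A.
Primary-structure tip deflection at B by superposition:
  point load 23.25 at a = 2.3: Pa²(3L − a)/(6EI) = 660.1/EI
Tip deflection under a unit load at B: L³/(3EI) = 507/EI.
The prop prevents deflection at B: R_B = δ_0/δ_{BB} = 660.1/507 = 1.302 kN.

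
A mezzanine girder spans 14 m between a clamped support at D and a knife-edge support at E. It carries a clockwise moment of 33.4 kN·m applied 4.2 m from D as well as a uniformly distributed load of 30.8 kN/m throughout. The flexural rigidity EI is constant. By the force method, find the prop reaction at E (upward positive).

R_E = 163.5 kN

Remove the prop at E; the released (primary) structure is a cantilever built in at D.
Primary-structure tip deflection at E by superposition:
  clockwise couple 33.4 at a = 4.2: M₀a(2L − a)/(2EI) = 1669/EI
  UDL 30.8: wL⁴/(8EI) = 147902/EI
  δ_0 = 149571/EI
Flexibility coefficient — unit upward force at E: δ_{EE} = L³/(3EI) = 914.7/EI.
Compatibility at E: δ_0 − R_E·δ_{EE} = 0, so R_E = 149571/914.7 = 163.5 kN.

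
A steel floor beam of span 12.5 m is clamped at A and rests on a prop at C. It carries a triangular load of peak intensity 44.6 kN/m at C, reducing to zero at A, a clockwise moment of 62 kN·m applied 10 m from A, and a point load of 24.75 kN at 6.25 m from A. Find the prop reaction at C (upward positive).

Take the reaction at C as the redundant and release it; the primary structure is a cantilever fixed at A.
Downward deflection at the released point C due to the loads:
  triangular load, peak 44.6 at the free end: 11w₀L⁴/(120EI) = 99813/EI
  clockwise couple 62 at a = 10: M₀a(2L − a)/(2EI) = 4650/EI
  point load 24.75 at a = 6.25: Pa²(3L − a)/(6EI) = 5035/EI
  δ_0 = 109498/EI
Flexibility coefficient — unit upward force at C: δ_{CC} = L³/(3EI) = 651/EI.
The prop prevents deflection at C: R_C = δ_0/δ_{CC} = 109498/651 = 168.2 kN.

R_C = 168.2 kN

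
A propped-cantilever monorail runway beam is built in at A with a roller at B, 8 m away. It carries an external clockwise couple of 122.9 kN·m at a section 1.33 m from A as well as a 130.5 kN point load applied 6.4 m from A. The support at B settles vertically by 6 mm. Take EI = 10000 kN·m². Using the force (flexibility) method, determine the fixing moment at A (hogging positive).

M_A = 169.7 kN·m

Take the reaction at B as the redundant and release it; the primary structure is a cantilever fixed at A.
Free-end deflection of the primary structure under the applied loading (downward +):
  clockwise couple 122.9 at a = 1.33: M₀a(2L − a)/(2EI) = 1199/EI
  point load 130.5 at a = 6.4: Pa²(3L − a)/(6EI) = 15679/EI
  δ_0 = 16878/EI
Flexibility coefficient — unit upward force at B: δ_{BB} = L³/(3EI) = 170.7/EI.
With EI = 10000 kN·m²: δ_0 = 1.6878 m and δ_{BB} = 0.017067 m/kN.
Compatibility — the beam at B must follow the support down by 0.006 m: δ_0 − R_B·δ_{BB} = 0.006, so R_B = (1.6878 − 0.006)/0.017067 = 98.55 kN.
Moment equilibrium about A: M_A = Σ(load moments about A) − R_B·L = 958.1 − 98.55×8 = 169.7 kN·m.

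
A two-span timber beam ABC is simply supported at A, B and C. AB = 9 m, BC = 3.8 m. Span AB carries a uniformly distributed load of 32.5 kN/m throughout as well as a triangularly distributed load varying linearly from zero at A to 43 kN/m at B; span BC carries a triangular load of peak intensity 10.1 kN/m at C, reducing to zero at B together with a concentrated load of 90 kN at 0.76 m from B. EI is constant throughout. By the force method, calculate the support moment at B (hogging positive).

Take M_B as the redundant. Released structure: two simple spans AB and BC with a hinge at B.
Rotations at B on the released spans (each span's end-slope, ×1/EI):
  span AB: UDL 32.5: wL³/(24EI) = 987.2/EI
  span AB: triangular load, peak 43: w₀L³/(45EI) = 696.6/EI
  span BC: triangular load, peak 10.1: 7w₀L³/(360EI) = 10.78/EI
  span BC: point load 90 at a = 0.76: Pab(L + b)/(6LEI) = 62.38/EI
  relative rotation θ_0 = (1684 + 73.16)/EI = 1757/EI
A unit hogging moment at B produces rotation L₁/(3EI) + L₂/(3EI) = 4.267/EI.
Compatibility: M_B·(L₁+L₂)/(3EI) = θ_0, giving M_B = 411.8 kN·m (hogging).

M_B = 411.8 kN·m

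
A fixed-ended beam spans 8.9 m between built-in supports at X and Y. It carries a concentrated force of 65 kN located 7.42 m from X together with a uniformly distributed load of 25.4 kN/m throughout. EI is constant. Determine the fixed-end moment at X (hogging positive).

Release both end moments; the primary structure is a simply-supported span XY with redundants M_X and M_Y.
On the primary (simply-supported) span, the end slopes from the loading are:
  at X: point load 65 at a = 7.42: Pab(L + b)/(6LEI) = 138.8/EI
  at Y: point load 65 at a = 7.42: Pab(L + a)/(6LEI) = 218.2/EI
  at X: UDL 25.4: wL³/(24EI) = 746.1/EI
  at Y: UDL 25.4: wL³/(24EI) = 746.1/EI
  θ_X0 = 884.8/EI,  θ_Y0 = 964.2/EI
Flexibility coefficients: a unit moment at one end gives L/(3EI) there and L/(6EI) at the far end, so f₁₁ = f₂₂ = 2.967/EI and f₁₂ = f₂₁ = 1.483/EI.
Compatibility — zero rotation at each built-in end:
  2.967 M_X + 1.483 M_Y = 884.8
  1.483 M_X + 2.967 M_Y = 964.2
Solving the pair gives M_X = 181 kN·m and M_Y = 234.5 kN·m (hogging).

M_X = 181 kN·m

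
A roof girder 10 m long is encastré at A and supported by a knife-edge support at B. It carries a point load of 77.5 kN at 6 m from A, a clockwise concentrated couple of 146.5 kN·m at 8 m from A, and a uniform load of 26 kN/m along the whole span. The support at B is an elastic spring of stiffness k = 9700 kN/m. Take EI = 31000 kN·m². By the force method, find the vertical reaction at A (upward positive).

Take the reaction at B as the redundant and release it; the primary structure is a cantilever fixed at A.
Downward deflection at the released point B due to the loads:
  point load 77.5 at a = 6: Pa²(3L − a)/(6EI) = 11160/EI
  clockwise couple 146.5 at a = 8: M₀a(2L − a)/(2EI) = 7032/EI
  UDL 26: wL⁴/(8EI) = 32500/EI
  δ_0 = 50692/EI
Flexibility coefficient — unit upward force at B: δ_{BB} = L³/(3EI) = 333.3/EI.
With EI = 31000 kN·m²: δ_0 = 1.6352 m and δ_{BB} = 0.010753 m/kN.
Compatibility — the spring shortens by R_B/k under the reaction it provides: δ_0 − R_B·δ_{BB} = R_B/k. With 1/k = 0.000103 m/kN, R_B = δ_0 / (δ_{BB} + 1/k) = 1.6352 / (0.010753 + 0.000103) = 150.6 kN.
Vertical equilibrium: R_A = ΣP − R_B = 337.5 − 150.6 = 186.9 kN.

R_A = 186.9 kN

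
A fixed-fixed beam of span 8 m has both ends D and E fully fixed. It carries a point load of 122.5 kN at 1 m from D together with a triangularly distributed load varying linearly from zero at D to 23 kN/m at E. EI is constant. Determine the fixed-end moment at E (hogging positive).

M_E = 87 kN·m

Release both end moments; the primary structure is a simply-supported span DE with redundants M_D and M_E.
End rotations of the released simple span under the applied load (×1/EI):
  at D: point load 122.5 at a = 1: Pab(L + b)/(6LEI) = 268/EI
  at E: point load 122.5 at a = 1: Pab(L + a)/(6LEI) = 160.8/EI
  at D: triangular load, peak 23: 7w₀L³/(360EI) = 229/EI
  at E: triangular load, peak 23: w₀L³/(45EI) = 261.7/EI
  θ_D0 = 496.9/EI,  θ_E0 = 422.5/EI
Flexibility coefficients: a unit moment at one end gives L/(3EI) there and L/(6EI) at the far end, so f₁₁ = f₂₂ = 2.667/EI and f₁₂ = f₂₁ = 1.333/EI.
Compatibility — zero rotation at each built-in end:
  2.667 M_D + 1.333 M_E = 496.9
  1.333 M_D + 2.667 M_E = 422.5
Solving the pair gives M_D = 142.9 kN·m and M_E = 87 kN·m (hogging).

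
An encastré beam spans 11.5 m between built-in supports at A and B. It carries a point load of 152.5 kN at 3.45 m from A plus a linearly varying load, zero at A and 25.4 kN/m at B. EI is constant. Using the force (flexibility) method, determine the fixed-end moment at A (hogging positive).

Take the two fixed-end moments M_A, M_B as redundants; the released structure is the simple span AB.
On the primary (simply-supported) span, the end slopes from the loading are:
  at A: point load 152.5 at a = 3.45: Pab(L + b)/(6LEI) = 1200/EI
  at B: point load 152.5 at a = 3.45: Pab(L + a)/(6LEI) = 917.6/EI
  at A: triangular load, peak 25.4: 7w₀L³/(360EI) = 751.1/EI
  at B: triangular load, peak 25.4: w₀L³/(45EI) = 858.4/EI
  θ_A0 = 1951/EI,  θ_B0 = 1776/EI
Flexibility coefficients: a unit moment at one end gives L/(3EI) there and L/(6EI) at the far end, so f₁₁ = f₂₂ = 3.833/EI and f₁₂ = f₂₁ = 1.917/EI.
Compatibility — zero rotation at each built-in end:
  3.833 M_A + 1.917 M_B = 1951
  1.917 M_A + 3.833 M_B = 1776
Solving the pair gives M_A = 369.8 kN·m and M_B = 278.4 kN·m (hogging).

M_A = 369.8 kN·m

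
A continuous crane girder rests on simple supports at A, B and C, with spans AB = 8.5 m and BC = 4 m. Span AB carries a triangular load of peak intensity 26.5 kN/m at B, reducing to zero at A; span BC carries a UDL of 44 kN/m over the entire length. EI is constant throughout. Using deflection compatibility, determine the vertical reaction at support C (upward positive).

R_C = 59.26 kN

Release continuity at B by inserting a hinge; the redundant is the internal moment M_B. The primary structure is two simply-supported spans AB and BC.
Discontinuity in slope at B on the released structure — sum the simple-span end rotations:
  span AB: triangular load, peak 26.5: w₀L³/(45EI) = 361.7/EI
  span BC: UDL 44: wL³/(24EI) = 117.3/EI
  relative rotation θ_0 = (361.7 + 117.3)/EI = 479/EI
A unit hogging moment at B produces rotation L₁/(3EI) + L₂/(3EI) = 4.167/EI.
Slope continuity at B: θ_0 = M_B·4.167/EI, so M_B = 479/4.167 = 115 kN·m (hogging).
Span BC, ΣM about C: R_B^{BC}·4 = 352 + 115, so R_B^{BC} = 116.7 kN and R_C = 176 − 116.7 = 59.26 kN.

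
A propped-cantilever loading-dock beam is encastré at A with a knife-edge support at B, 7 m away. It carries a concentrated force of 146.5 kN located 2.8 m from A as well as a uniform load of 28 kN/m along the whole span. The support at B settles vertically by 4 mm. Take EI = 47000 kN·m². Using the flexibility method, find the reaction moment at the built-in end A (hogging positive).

M_A = 379.9 kN·m

Choose R_B as the redundant. The primary structure is the cantilever fixed at A.
Downward deflection at the released point B due to the loads:
  point load 146.5 at a = 2.8: Pa²(3L − a)/(6EI) = 3484/EI
  UDL 28: wL⁴/(8EI) = 8404/EI
  δ_0 = 11887/EI
Tip deflection under a unit load at B: L³/(3EI) = 114.3/EI.
With EI = 47000 kN·m²: δ_0 = 0.25292 m and δ_{BB} = 0.002433 m/kN.
Compatibility — the beam at B must follow the support down by 0.004 m: δ_0 − R_B·δ_{BB} = 0.004, so R_B = (0.25292 − 0.004)/0.002433 = 102.3 kN.
Moment equilibrium about A: M_A = Σ(load moments about A) − R_B·L = 1096 − 102.3×7 = 379.9 kN·m.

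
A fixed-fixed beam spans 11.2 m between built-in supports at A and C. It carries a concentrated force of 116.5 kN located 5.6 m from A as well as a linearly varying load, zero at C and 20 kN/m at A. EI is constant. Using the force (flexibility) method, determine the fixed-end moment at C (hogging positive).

Release both end moments; the primary structure is a simply-supported span AC with redundants M_A and M_C.
Simple-span end rotations at A and C under the given loads:
  at A: point load 116.5 at a = 5.6: Pab(L + b)/(6LEI) = 913.4/EI
  at C: point load 116.5 at a = 5.6: Pab(L + a)/(6LEI) = 913.4/EI
  at A: triangular load, peak 20: w₀L³/(45EI) = 624.4/EI
  at C: triangular load, peak 20: 7w₀L³/(360EI) = 546.4/EI
  θ_A0 = 1538/EI,  θ_C0 = 1460/EI
Flexibility coefficients: a unit moment at one end gives L/(3EI) there and L/(6EI) at the far end, so f₁₁ = f₂₂ = 3.733/EI and f₁₂ = f₂₁ = 1.867/EI.
Compatibility — zero rotation at each built-in end:
  3.733 M_A + 1.867 M_C = 1538
  1.867 M_A + 3.733 M_C = 1460
Solving the pair gives M_A = 288.5 kN·m and M_C = 246.7 kN·m (hogging).

M_C = 246.7 kN·m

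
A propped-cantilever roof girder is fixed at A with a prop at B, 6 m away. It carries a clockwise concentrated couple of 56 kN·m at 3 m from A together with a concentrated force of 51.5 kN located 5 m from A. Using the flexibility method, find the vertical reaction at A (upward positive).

Release the roller at B. Primary structure: cantilever fixed at A.
Deflection at B on the released cantilever, summing each load's contribution:
  clockwise couple 56 at a = 3: M₀a(2L − a)/(2EI) = 756/EI
  point load 51.5 at a = 5: Pa²(3L − a)/(6EI) = 2790/EI
  δ_0 = 3546/EI
Flexibility coefficient — unit upward force at B: δ_{BB} = L³/(3EI) = 72/EI.
Compatibility at B: δ_0 − R_B·δ_{BB} = 0, so R_B = 3546/72 = 49.24 kN.
Vertical equilibrium: R_A = ΣP − R_B = 51.5 − 49.24 = 2.256 kN.

R_A = 2.256 kN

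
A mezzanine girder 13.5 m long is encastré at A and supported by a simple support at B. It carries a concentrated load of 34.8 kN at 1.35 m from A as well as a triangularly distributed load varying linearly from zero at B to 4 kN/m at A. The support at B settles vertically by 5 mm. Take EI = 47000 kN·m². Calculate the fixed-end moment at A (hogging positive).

Remove the prop at B; the released (primary) structure is a cantilever built in at A.
Downward deflection at the released point B due to the loads:
  point load 34.8 at a = 1.35: Pa²(3L − a)/(6EI) = 413.8/EI
  triangular load, peak 4 at the fixed end: w₀L⁴/(30EI) = 4429/EI
  δ_0 = 4843/EI
Flexibility coefficient — unit upward force at B: δ_{BB} = L³/(3EI) = 820.1/EI.
With EI = 47000 kN·m²: δ_0 = 0.10303 m and δ_{BB} = 0.017449 m/kN.
Compatibility — the beam at B must follow the support down by 0.005 m: δ_0 − R_B·δ_{BB} = 0.005, so R_B = (0.10303 − 0.005)/0.017449 = 5.618 kN.
Moment equilibrium about A: M_A = Σ(load moments about A) − R_B·L = 168.5 − 5.618×13.5 = 92.64 kN·m.

M_A = 92.64 kN·m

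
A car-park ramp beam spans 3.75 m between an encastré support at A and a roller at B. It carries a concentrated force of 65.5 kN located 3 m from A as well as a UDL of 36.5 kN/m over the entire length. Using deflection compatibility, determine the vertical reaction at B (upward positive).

R_B = 97.44 kN

Remove the prop at B; the released (primary) structure is a cantilever built in at A.
Downward deflection at the released point B due to the loads:
  point load 65.5 at a = 3: Pa²(3L − a)/(6EI) = 810.6/EI
  UDL 36.5: wL⁴/(8EI) = 902.3/EI
  δ_0 = 1713/EI
Tip deflection under a unit load at B: L³/(3EI) = 17.58/EI.
The prop prevents deflection at B: R_B = δ_0/δ_{BB} = 1713/17.58 = 97.44 kN.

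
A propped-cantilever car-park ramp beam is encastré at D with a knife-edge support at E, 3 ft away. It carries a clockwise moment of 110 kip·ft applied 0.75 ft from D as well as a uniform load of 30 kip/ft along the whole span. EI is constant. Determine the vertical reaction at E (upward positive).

Remove the prop at E; the released (primary) structure is a cantilever built in at D.
Free-end deflection of the primary structure under the applied loading (downward +):
  clockwise couple 110 at a = 0.75: M₀a(2L − a)/(2EI) = 216.6/EI
  UDL 30: wL⁴/(8EI) = 303.8/EI
  δ_0 = 520.3/EI
Flexibility coefficient — unit upward force at E: δ_{EE} = L³/(3EI) = 9/EI.
The prop prevents deflection at E: R_E = δ_0/δ_{EE} = 520.3/9 = 57.81 kip.

R_E = 57.81 kip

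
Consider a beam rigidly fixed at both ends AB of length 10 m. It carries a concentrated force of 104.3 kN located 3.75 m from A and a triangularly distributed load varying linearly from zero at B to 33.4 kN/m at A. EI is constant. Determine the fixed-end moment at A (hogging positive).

Release both end moments; the primary structure is a simply-supported span AB with redundants M_A and M_B.
On the primary (simply-supported) span, the end slopes from the loading are:
  at A: point load 104.3 at a = 3.75: Pab(L + b)/(6LEI) = 662.1/EI
  at B: point load 104.3 at a = 3.75: Pab(L + a)/(6LEI) = 560.2/EI
  at A: triangular load, peak 33.4: w₀L³/(45EI) = 742.2/EI
  at B: triangular load, peak 33.4: 7w₀L³/(360EI) = 649.4/EI
  θ_A0 = 1404/EI,  θ_B0 = 1210/EI
Flexibility coefficients: a unit moment at one end gives L/(3EI) there and L/(6EI) at the far end, so f₁₁ = f₂₂ = 3.333/EI and f₁₂ = f₂₁ = 1.667/EI.
Compatibility — zero rotation at each built-in end:
  3.333 M_A + 1.667 M_B = 1404
  1.667 M_A + 3.333 M_B = 1210
Solving the pair gives M_A = 319.8 kN·m and M_B = 203 kN·m (hogging).

M_A = 319.8 kN·m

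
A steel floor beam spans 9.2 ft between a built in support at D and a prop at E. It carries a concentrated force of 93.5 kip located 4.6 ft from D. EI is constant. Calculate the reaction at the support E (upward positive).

R_E = 29.22 kip

Take the reaction at E as the redundant and release it; the primary structure is a cantilever fixed at D.
Downward deflection at the released point E due to the loads:
  point load 93.5 at a = 4.6: Pa²(3L − a)/(6EI) = 7584/EI
Tip deflection under a unit load at E: L³/(3EI) = 259.6/EI.
Compatibility at E: δ_0 − R_E·δ_{EE} = 0, so R_E = 7584/259.6 = 29.22 kip.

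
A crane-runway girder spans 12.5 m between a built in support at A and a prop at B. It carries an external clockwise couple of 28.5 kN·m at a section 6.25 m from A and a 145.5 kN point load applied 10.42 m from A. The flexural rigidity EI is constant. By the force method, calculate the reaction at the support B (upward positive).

Choose R_B as the redundant. The primary structure is the cantilever fixed at A.
Deflection at B on the released cantilever, summing each load's contribution:
  clockwise couple 28.5 at a = 6.25: M₀a(2L − a)/(2EI) = 1670/EI
  point load 145.5 at a = 10.42: Pa²(3L − a)/(6EI) = 71301/EI
  δ_0 = 72971/EI
Tip deflection under a unit load at B: L³/(3EI) = 651/EI.
The prop prevents deflection at B: R_B = δ_0/δ_{BB} = 72971/651 = 112.1 kN.

R_B = 112.1 kN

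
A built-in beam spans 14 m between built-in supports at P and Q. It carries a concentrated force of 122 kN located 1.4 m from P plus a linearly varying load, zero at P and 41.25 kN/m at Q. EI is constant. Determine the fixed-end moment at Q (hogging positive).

M_Q = 419.6 kN·m

Release both end moments; the primary structure is a simply-supported span PQ with redundants M_P and M_Q.
End rotations of the released simple span under the applied load (×1/EI):
  at P: point load 122 at a = 1.4: Pab(L + b)/(6LEI) = 681.5/EI
  at Q: point load 122 at a = 1.4: Pab(L + a)/(6LEI) = 394.5/EI
  at P: triangular load, peak 41.25: 7w₀L³/(360EI) = 2201/EI
  at Q: triangular load, peak 41.25: w₀L³/(45EI) = 2515/EI
  θ_P0 = 2882/EI,  θ_Q0 = 2910/EI
Flexibility coefficients: a unit moment at one end gives L/(3EI) there and L/(6EI) at the far end, so f₁₁ = f₂₂ = 4.667/EI and f₁₂ = f₂₁ = 2.333/EI.
Compatibility — zero rotation at each built-in end:
  4.667 M_P + 2.333 M_Q = 2882
  2.333 M_P + 4.667 M_Q = 2910
Solving the pair gives M_P = 407.8 kN·m and M_Q = 419.6 kN·m (hogging).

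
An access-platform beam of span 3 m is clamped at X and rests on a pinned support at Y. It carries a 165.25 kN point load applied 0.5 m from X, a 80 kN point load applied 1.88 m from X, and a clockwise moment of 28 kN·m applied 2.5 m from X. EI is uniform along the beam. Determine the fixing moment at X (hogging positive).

M_X = 88.84 kN·m

Release the roller at Y. Primary structure: cantilever fixed at X.
Free-end deflection of the primary structure under the applied loading (downward +):
  point load 165.25 at a = 0.5: Pa²(3L − a)/(6EI) = 58.53/EI
  point load 80 at a = 1.88: Pa²(3L − a)/(6EI) = 335.5/EI
  clockwise couple 28 at a = 2.5: M₀a(2L − a)/(2EI) = 122.5/EI
  δ_0 = 516.6/EI
Tip deflection under a unit load at Y: L³/(3EI) = 9/EI.
The prop prevents deflection at Y: R_Y = δ_0/δ_{YY} = 516.6/9 = 57.4 kN.
Moment equilibrium about X: M_X = Σ(load moments about X) − R_Y·L = 261 − 57.4×3 = 88.84 kN·m.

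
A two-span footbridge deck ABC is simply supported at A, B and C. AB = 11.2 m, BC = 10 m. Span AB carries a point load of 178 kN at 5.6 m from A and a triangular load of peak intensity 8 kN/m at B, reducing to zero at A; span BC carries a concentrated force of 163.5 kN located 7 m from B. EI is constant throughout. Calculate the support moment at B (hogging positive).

Insert a hinge at B; M_B is the redundant, and each span becomes simply supported.
Rotations at B on the released spans (each span's end-slope, ×1/EI):
  span AB: point load 178 at a = 5.6: Pab(L + a)/(6LEI) = 1396/EI
  span AB: triangular load, peak 8: w₀L³/(45EI) = 249.8/EI
  span BC: point load 163.5 at a = 7: Pab(L + b)/(6LEI) = 743.9/EI
  relative rotation θ_0 = (1645 + 743.9)/EI = 2389/EI
A unit hogging moment at B produces rotation L₁/(3EI) + L₂/(3EI) = 7.067/EI.
Slope continuity at B: θ_0 = M_B·7.067/EI, so M_B = 2389/7.067 = 338.1 kN·m (hogging).

M_B = 338.1 kN·m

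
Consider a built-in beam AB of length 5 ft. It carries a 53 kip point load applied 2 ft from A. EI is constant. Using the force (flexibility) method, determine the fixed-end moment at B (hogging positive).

Take the two fixed-end moments M_A, M_B as redundants; the released structure is the simple span AB.
Simple-span end rotations at A and B under the given loads:
  at A: point load 53 at a = 2: Pab(L + b)/(6LEI) = 84.8/EI
  at B: point load 53 at a = 2: Pab(L + a)/(6LEI) = 74.2/EI
  θ_A0 = 84.8/EI,  θ_B0 = 74.2/EI
Flexibility coefficients: a unit moment at one end gives L/(3EI) there and L/(6EI) at the far end, so f₁₁ = f₂₂ = 1.667/EI and f₁₂ = f₂₁ = 0.8333/EI.
Compatibility — zero rotation at each built-in end:
  1.667 M_A + 0.8333 M_B = 84.8
  0.8333 M_A + 1.667 M_B = 74.2
Solving the pair gives M_A = 38.16 kip·ft and M_B = 25.44 kip·ft (hogging).

M_B = 25.44 kip·ft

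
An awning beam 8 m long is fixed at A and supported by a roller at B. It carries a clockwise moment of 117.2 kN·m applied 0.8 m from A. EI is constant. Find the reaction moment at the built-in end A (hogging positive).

M_A = 83.8 kN·m

Release the roller at B. Primary structure: cantilever fixed at A.
Deflection at B on the released cantilever, summing each load's contribution:
  clockwise couple 117.2 at a = 0.8: M₀a(2L − a)/(2EI) = 712.6/EI
Flexibility coefficient — unit upward force at B: δ_{BB} = L³/(3EI) = 170.7/EI.
Compatibility at B: δ_0 − R_B·δ_{BB} = 0, so R_B = 712.6/170.7 = 4.175 kN.
Moment equilibrium about A: M_A = Σ(load moments about A) − R_B·L = 117.2 − 4.175×8 = 83.8 kN·m.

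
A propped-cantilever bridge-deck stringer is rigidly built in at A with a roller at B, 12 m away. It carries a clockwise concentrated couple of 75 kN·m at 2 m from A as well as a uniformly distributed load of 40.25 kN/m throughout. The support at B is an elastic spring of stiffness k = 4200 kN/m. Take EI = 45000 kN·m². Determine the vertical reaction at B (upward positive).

R_B = 180.6 kN

Take the reaction at B as the redundant and release it; the primary structure is a cantilever fixed at A.
Primary-structure tip deflection at B by superposition:
  clockwise couple 75 at a = 2: M₀a(2L − a)/(2EI) = 1650/EI
  UDL 40.25: wL⁴/(8EI) = 104328/EI
  δ_0 = 105978/EI
Flexibility coefficient — unit upward force at B: δ_{BB} = L³/(3EI) = 576/EI.
With EI = 45000 kN·m²: δ_0 = 2.3551 m and δ_{BB} = 0.0128 m/kN.
Compatibility — the spring shortens by R_B/k under the reaction it provides: δ_0 − R_B·δ_{BB} = R_B/k. With 1/k = 0.000238 m/kN, R_B = δ_0 / (δ_{BB} + 1/k) = 2.3551 / (0.0128 + 0.000238) = 180.6 kN.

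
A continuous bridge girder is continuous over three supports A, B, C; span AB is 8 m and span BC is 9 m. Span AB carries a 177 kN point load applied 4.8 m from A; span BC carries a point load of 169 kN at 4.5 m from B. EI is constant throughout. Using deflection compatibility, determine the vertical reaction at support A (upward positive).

R_A = 35.93 kN

Release continuity at B by inserting a hinge; the redundant is the internal moment M_B. The primary structure is two simply-supported spans AB and BC.
Discontinuity in slope at B on the released structure — sum the simple-span end rotations:
  span AB: point load 177 at a = 4.8: Pab(L + a)/(6LEI) = 725/EI
  span BC: point load 169 at a = 4.5: Pab(L + b)/(6LEI) = 855.6/EI
  relative rotation θ_0 = (725 + 855.6)/EI = 1581/EI
A unit hogging moment at B produces rotation L₁/(3EI) + L₂/(3EI) = 5.667/EI.
Compatibility: M_B·(L₁+L₂)/(3EI) = θ_0, giving M_B = 278.9 kN·m (hogging).
Span AB, ΣM about A with M_B applied at B: R_B^{AB}·8 = 849.6 + 278.9, so R_B^{AB} = 141.1 kN and R_A = 177 − 141.1 = 35.93 kN.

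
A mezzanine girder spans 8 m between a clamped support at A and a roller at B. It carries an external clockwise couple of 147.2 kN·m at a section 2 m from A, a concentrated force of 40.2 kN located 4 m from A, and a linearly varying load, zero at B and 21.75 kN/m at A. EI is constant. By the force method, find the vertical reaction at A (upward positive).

R_A = 85.16 kN

Remove the prop at B; the released (primary) structure is a cantilever built in at A.
Primary-structure tip deflection at B by superposition:
  clockwise couple 147.2 at a = 2: M₀a(2L − a)/(2EI) = 2061/EI
  point load 40.2 at a = 4: Pa²(3L − a)/(6EI) = 2144/EI
  triangular load, peak 21.75 at the fixed end: w₀L⁴/(30EI) = 2970/EI
  δ_0 = 7174/EI
Flexibility coefficient — unit upward force at B: δ_{BB} = L³/(3EI) = 170.7/EI.
The prop prevents deflection at B: R_B = δ_0/δ_{BB} = 7174/170.7 = 42.04 kN.
Vertical equilibrium: R_A = ΣP − R_B = 127.2 − 42.04 = 85.16 kN.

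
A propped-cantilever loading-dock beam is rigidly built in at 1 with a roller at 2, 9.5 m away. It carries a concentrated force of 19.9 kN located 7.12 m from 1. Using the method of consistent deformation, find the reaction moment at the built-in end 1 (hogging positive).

Take the reaction at 2 as the redundant and release it; the primary structure is a cantilever fixed at 1.
Primary-structure tip deflection at 2 by superposition:
  point load 19.9 at a = 7.12: Pa²(3L − a)/(6EI) = 3595/EI
Tip deflection under a unit load at 2: L³/(3EI) = 285.8/EI.
Compatibility at 2: δ_0 − R_2·δ_{22} = 0, so R_2 = 3595/285.8 = 12.58 kN.
Moment equilibrium about 1: M_1 = Σ(load moments about 1) − R_2·L = 141.7 − 12.58×9.5 = 22.19 kN·m.

M_1 = 22.19 kN·m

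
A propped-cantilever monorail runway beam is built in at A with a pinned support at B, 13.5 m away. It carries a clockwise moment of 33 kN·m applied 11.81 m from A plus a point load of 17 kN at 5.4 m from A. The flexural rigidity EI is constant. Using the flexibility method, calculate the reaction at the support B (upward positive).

R_B = 7.145 kN

Release the roller at B. Primary structure: cantilever fixed at A.
Free-end deflection of the primary structure under the applied loading (downward +):
  clockwise couple 33 at a = 11.81: M₀a(2L − a)/(2EI) = 2960/EI
  point load 17 at a = 5.4: Pa²(3L − a)/(6EI) = 2900/EI
  δ_0 = 5860/EI
Flexibility coefficient — unit upward force at B: δ_{BB} = L³/(3EI) = 820.1/EI.
The prop prevents deflection at B: R_B = δ_0/δ_{BB} = 5860/820.1 = 7.145 kN.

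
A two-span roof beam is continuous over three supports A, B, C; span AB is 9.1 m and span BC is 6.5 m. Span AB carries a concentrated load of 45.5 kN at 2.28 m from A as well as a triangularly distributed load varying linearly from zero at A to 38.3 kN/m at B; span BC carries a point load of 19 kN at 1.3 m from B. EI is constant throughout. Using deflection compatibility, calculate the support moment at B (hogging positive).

Take M_B as the redundant. Released structure: two simple spans AB and BC with a hinge at B.
Discontinuity in slope at B on the released structure — sum the simple-span end rotations:
  span AB: point load 45.5 at a = 2.28: Pab(L + a)/(6LEI) = 147.5/EI
  span AB: triangular load, peak 38.3: w₀L³/(45EI) = 641.4/EI
  span BC: point load 19 at a = 1.3: Pab(L + b)/(6LEI) = 38.53/EI
  relative rotation θ_0 = (788.8 + 38.53)/EI = 827.4/EI
A unit hogging moment at B produces rotation L₁/(3EI) + L₂/(3EI) = 5.2/EI.
Compatibility: M_B·(L₁+L₂)/(3EI) = θ_0, giving M_B = 159.1 kN·m (hogging).

M_B = 159.1 kN·m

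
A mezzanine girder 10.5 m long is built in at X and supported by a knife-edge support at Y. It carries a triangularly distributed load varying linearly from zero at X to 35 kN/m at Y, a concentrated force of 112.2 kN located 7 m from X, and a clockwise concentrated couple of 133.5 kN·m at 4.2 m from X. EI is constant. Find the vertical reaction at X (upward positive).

R_X = 124.5 kN

Take the reaction at Y as the redundant and release it; the primary structure is a cantilever fixed at X.
Downward deflection at the released point Y due to the loads:
  triangular load, peak 35 at the free end: 11w₀L⁴/(120EI) = 38997/EI
  point load 112.2 at a = 7: Pa²(3L − a)/(6EI) = 22449/EI
  clockwise couple 133.5 at a = 4.2: M₀a(2L − a)/(2EI) = 4710/EI
  δ_0 = 66157/EI
Flexibility coefficient — unit upward force at Y: δ_{YY} = L³/(3EI) = 385.9/EI.
Compatibility at Y: δ_0 − R_Y·δ_{YY} = 0, so R_Y = 66157/385.9 = 171.4 kN.
Vertical equilibrium: R_X = ΣP − R_Y = 295.9 − 171.4 = 124.5 kN.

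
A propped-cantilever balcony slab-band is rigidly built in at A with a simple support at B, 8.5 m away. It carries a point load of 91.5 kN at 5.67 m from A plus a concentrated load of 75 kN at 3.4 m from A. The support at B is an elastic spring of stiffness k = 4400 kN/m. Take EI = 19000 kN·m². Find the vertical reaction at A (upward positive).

Remove the prop at B; the released (primary) structure is a cantilever built in at A.
Downward deflection at the released point B due to the loads:
  point load 91.5 at a = 5.67: Pa²(3L − a)/(6EI) = 9722/EI
  point load 75 at a = 3.4: Pa²(3L − a)/(6EI) = 3193/EI
  δ_0 = 12916/EI
Tip deflection under a unit load at B: L³/(3EI) = 204.7/EI.
With EI = 19000 kN·m²: δ_0 = 0.67976 m and δ_{BB} = 0.010774 m/kN.
Compatibility — the spring shortens by R_B/k under the reaction it provides: δ_0 − R_B·δ_{BB} = R_B/k. With 1/k = 0.000227 m/kN, R_B = δ_0 / (δ_{BB} + 1/k) = 0.67976 / (0.010774 + 0.000227) = 61.79 kN.
Vertical equilibrium: R_A = ΣP − R_B = 166.5 − 61.79 = 104.7 kN.

R_A = 104.7 kN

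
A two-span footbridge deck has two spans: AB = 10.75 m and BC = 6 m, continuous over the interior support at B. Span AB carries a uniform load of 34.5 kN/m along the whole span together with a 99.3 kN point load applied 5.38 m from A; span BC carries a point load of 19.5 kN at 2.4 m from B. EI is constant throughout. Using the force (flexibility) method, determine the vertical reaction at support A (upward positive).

Release continuity at B by inserting a hinge; the redundant is the internal moment M_B. The primary structure is two simply-supported spans AB and BC.
End slopes at the hinge B, treating each span as simply supported:
  span AB: UDL 34.5: wL³/(24EI) = 1786/EI
  span AB: point load 99.3 at a = 5.38: Pab(L + a)/(6LEI) = 717.4/EI
  span BC: point load 19.5 at a = 2.4: Pab(L + b)/(6LEI) = 44.93/EI
  relative rotation θ_0 = (2503 + 44.93)/EI = 2548/EI
A unit hogging moment at B produces rotation L₁/(3EI) + L₂/(3EI) = 5.583/EI.
Slope continuity at B: θ_0 = M_B·5.583/EI, so M_B = 2548/5.583 = 456.4 kN·m (hogging).
Span AB, ΣM about A with M_B applied at B: R_B^{AB}·10.75 = 2528 + 456.4, so R_B^{AB} = 277.6 kN and R_A = 470.2 − 277.6 = 192.6 kN.

R_A = 192.6 kN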